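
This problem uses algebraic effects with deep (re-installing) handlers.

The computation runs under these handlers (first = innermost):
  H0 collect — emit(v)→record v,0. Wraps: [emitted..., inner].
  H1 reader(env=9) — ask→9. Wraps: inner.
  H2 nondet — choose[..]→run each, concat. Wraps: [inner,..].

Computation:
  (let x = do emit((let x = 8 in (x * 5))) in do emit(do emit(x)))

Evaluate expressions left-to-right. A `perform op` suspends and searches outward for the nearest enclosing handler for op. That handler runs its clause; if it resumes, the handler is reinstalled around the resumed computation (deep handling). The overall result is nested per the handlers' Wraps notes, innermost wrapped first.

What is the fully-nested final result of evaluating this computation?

Step-by-step:
emit(40) @ H0 ⇒ out+=40
emit(0) @ H0 ⇒ out+=0
emit(0) @ H0 ⇒ out+=0
H0 returns [40, 0, 0, 0]
H1 returns [40, 0, 0, 0]
H2 returns [[40, 0, 0, 0]]
= [[40, 0, 0, 0]]

Answer: [[40, 0, 0, 0]]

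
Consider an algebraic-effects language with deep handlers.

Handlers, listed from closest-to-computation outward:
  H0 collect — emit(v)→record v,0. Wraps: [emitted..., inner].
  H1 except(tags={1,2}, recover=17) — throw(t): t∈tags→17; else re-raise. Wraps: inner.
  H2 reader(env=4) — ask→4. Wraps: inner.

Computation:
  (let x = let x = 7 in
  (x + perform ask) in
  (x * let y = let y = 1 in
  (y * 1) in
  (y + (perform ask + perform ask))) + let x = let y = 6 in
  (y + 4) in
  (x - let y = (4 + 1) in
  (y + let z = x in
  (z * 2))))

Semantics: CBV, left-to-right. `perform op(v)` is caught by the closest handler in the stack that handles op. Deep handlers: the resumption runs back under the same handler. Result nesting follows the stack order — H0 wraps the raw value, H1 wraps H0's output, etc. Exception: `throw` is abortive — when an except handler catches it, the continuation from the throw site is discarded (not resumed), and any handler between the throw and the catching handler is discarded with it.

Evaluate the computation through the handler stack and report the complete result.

Step-by-step:
ask @ H2 ⇒ 4
ask @ H2 ⇒ 4
ask @ H2 ⇒ 4
H0 returns [84]
H1 returns [84]
H2 returns [84]
= [84]

Answer: [84]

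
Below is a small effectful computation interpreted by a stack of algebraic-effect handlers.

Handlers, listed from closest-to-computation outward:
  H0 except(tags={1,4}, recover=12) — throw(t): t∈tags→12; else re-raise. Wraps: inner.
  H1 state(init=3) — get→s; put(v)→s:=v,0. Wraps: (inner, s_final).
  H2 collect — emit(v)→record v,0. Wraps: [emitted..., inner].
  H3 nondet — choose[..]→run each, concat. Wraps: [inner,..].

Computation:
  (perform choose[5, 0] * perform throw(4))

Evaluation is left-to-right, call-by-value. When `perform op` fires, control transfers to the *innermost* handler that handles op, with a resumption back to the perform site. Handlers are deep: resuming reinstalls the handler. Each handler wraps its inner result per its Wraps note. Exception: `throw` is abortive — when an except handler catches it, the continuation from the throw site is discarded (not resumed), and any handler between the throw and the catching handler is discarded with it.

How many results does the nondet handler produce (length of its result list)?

Answer: 2

Evaluation trace:
choose[5, 0] @ H3
  branch[0] choose=5:
    throw(4) @ H0 caught ⇒ 12
    H1 returns (12, 3)
    H2 returns [(12, 3)]
    H3 returns [[(12, 3)]]
  branch[1] choose=0:
    throw(4) @ H0 caught ⇒ 12
    H1 returns (12, 3)
    H2 returns [(12, 3)]
    H3 returns [[(12, 3)]]
= [[(12, 3)], [(12, 3)]]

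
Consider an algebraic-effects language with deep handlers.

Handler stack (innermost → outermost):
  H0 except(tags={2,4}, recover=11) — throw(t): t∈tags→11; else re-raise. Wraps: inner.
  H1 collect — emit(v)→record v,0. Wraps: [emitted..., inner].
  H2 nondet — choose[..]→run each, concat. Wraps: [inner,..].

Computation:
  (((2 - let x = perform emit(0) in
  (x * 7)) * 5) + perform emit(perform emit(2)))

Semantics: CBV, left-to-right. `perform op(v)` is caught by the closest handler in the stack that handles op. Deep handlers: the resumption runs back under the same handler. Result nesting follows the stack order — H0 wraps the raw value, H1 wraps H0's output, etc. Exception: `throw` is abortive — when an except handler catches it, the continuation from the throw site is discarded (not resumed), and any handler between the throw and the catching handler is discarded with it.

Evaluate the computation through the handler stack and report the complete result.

Answer: [[0, 2, 0, 10]]

Step-by-step:
emit(0) @ H1 ⇒ out+=0
emit(2) @ H1 ⇒ out+=2
emit(0) @ H1 ⇒ out+=0
H0 returns 10
H1 returns [0, 2, 0, 10]
H2 returns [[0, 2, 0, 10]]
= [[0, 2, 0, 10]]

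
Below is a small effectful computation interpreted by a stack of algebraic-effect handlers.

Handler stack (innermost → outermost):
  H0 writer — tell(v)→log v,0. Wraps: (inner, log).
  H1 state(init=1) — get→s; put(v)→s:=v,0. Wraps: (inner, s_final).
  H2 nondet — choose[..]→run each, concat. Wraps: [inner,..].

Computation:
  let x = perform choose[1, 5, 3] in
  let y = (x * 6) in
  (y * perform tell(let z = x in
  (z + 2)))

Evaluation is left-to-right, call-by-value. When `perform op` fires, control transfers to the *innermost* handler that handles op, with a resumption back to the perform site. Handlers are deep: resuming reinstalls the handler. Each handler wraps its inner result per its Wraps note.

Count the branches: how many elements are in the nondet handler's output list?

Step-by-step:
choose[1, 5, 3] @ H2
  branch[0] choose=1:
    tell(3) @ H0 ⇒ log+=3
    H0 returns (0, (3))
    H1 returns ((0, (3)), 1)
    H2 returns [((0, (3)), 1)]
  branch[1] choose=5:
    tell(7) @ H0 ⇒ log+=7
    H0 returns (0, (7))
    H1 returns ((0, (7)), 1)
    H2 returns [((0, (7)), 1)]
  branch[2] choose=3:
    tell(5) @ H0 ⇒ log+=5
    H0 returns (0, (5))
    H1 returns ((0, (5)), 1)
    H2 returns [((0, (5)), 1)]
= [((0, (3)), 1), ((0, (7)), 1), ((0, (5)), 1)]

Answer: 3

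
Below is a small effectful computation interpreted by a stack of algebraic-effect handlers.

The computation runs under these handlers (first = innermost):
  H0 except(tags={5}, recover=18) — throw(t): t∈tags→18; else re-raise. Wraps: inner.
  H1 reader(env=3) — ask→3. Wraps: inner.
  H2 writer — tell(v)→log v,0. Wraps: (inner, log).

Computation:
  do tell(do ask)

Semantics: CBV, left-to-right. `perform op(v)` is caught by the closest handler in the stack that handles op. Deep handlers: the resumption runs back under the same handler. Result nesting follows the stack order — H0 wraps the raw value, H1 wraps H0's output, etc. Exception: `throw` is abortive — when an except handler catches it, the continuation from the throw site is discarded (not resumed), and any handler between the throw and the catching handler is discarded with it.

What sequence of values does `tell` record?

Step-by-step:
ask @ H1 ⇒ 3
tell(3) @ H2 ⇒ log+=3
H0 returns 0
H1 returns 0
H2 returns (0, (3))
= (0, (3))

Answer: (3)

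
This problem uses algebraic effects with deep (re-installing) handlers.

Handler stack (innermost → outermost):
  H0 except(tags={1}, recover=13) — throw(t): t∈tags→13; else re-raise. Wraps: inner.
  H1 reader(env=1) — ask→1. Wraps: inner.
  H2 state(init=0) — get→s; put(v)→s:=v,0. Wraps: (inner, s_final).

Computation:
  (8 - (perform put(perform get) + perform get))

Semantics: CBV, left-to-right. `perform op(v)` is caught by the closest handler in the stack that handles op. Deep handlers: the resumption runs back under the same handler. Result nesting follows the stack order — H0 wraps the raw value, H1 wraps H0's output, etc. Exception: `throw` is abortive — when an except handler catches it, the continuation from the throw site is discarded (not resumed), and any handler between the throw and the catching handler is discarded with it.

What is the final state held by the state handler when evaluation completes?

Answer: 0

Step-by-step:
get @ H2 ⇒ 0
put(0) @ H2 ⇒ s:=0
get @ H2 ⇒ 0
H0 returns 8
H1 returns 8
H2 returns (8, 0)
= (8, 0)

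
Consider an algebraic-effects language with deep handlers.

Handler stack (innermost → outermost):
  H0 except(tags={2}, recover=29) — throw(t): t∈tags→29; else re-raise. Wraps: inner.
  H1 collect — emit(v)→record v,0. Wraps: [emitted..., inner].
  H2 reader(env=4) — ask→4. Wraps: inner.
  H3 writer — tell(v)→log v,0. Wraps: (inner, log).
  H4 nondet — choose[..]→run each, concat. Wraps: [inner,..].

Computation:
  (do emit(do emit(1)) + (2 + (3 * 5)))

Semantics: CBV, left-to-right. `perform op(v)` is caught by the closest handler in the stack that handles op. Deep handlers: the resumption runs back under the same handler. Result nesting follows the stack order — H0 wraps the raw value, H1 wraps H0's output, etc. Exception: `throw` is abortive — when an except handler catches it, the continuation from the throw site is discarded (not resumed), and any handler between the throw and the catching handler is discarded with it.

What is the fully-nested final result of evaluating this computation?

Evaluation trace:
emit(1) @ H1 ⇒ out+=1
emit(0) @ H1 ⇒ out+=0
H0 returns 17
H1 returns [1, 0, 17]
H2 returns [1, 0, 17]
H3 returns ([1, 0, 17], ())
H4 returns [([1, 0, 17], ())]
= [([1, 0, 17], ())]

Answer: [([1, 0, 17], ())]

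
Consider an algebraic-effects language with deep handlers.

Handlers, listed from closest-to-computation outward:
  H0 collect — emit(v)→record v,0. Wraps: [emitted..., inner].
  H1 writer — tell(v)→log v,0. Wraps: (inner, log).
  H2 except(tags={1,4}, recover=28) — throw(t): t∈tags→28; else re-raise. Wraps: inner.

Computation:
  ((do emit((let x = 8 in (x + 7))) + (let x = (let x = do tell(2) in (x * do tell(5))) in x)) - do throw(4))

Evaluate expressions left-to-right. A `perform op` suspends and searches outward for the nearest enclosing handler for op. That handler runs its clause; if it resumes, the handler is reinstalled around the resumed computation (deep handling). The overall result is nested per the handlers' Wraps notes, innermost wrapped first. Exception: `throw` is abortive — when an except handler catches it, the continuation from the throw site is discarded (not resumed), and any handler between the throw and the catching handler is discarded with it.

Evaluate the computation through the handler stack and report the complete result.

Step-by-step:
emit(15) @ H0 ⇒ out+=15
tell(2) @ H1 ⇒ log+=2
tell(5) @ H1 ⇒ log+=5
throw(4) @ H2 caught ⇒ 28
= 28

Answer: 28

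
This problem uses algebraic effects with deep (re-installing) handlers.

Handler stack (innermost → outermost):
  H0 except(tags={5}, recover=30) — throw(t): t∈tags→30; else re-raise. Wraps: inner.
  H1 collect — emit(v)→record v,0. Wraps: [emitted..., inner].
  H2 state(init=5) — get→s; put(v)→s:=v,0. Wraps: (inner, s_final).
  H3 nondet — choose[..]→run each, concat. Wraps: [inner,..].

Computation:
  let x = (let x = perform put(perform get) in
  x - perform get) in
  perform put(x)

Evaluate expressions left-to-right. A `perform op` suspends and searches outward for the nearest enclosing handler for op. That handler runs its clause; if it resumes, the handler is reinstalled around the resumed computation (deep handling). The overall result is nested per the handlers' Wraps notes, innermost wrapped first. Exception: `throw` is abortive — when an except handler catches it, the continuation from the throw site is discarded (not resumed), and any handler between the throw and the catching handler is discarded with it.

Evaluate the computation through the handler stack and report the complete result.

Working:
get @ H2 ⇒ 5
put(5) @ H2 ⇒ s:=5
get @ H2 ⇒ 5
put(-5) @ H2 ⇒ s:=-5
H0 returns 0
H1 returns [0]
H2 returns ([0], -5)
H3 returns [([0], -5)]
= [([0], -5)]

Answer: [([0], -5)]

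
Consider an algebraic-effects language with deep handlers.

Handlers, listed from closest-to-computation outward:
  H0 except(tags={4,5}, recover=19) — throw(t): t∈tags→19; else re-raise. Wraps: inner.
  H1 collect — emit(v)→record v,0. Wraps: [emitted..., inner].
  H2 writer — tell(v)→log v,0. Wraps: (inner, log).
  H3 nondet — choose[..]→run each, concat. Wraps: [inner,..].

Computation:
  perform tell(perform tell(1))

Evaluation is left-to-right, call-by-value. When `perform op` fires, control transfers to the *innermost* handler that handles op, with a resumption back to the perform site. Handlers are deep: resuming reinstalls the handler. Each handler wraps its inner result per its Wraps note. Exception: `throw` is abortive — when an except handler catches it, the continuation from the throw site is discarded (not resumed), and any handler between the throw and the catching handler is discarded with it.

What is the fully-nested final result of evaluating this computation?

Working:
tell(1) @ H2 ⇒ log+=1
tell(0) @ H2 ⇒ log+=0
H0 returns 0
H1 returns [0]
H2 returns ([0], (1, 0))
H3 returns [([0], (1, 0))]
= [([0], (1, 0))]

Answer: [([0], (1, 0))]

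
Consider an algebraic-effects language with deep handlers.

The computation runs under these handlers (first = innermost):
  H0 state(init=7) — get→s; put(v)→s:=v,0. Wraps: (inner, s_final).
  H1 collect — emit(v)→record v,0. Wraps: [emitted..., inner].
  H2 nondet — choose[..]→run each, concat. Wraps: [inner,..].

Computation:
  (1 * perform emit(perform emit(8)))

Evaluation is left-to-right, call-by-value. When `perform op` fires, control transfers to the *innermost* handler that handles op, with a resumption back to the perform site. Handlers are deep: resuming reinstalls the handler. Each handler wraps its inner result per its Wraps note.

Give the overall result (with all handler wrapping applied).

Answer: [[8, 0, (0, 7)]]

Step-by-step:
emit(8) @ H1 ⇒ out+=8
emit(0) @ H1 ⇒ out+=0
H0 returns (0, 7)
H1 returns [8, 0, (0, 7)]
H2 returns [[8, 0, (0, 7)]]
= [[8, 0, (0, 7)]]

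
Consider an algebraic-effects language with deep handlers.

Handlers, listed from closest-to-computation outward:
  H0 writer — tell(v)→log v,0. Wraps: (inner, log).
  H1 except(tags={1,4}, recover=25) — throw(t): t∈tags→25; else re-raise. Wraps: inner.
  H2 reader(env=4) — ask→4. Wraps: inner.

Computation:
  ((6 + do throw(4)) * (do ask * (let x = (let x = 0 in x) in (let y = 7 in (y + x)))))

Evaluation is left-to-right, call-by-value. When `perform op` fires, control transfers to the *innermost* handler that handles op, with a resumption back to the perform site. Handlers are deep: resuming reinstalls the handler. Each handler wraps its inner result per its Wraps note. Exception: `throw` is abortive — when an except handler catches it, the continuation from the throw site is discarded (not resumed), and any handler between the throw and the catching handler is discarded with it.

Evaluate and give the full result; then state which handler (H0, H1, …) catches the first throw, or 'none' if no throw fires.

Evaluation trace:
throw(4) @ H1 caught ⇒ 25
H2 returns 25
= 25

Answer: 25 ; first throw caught by: H1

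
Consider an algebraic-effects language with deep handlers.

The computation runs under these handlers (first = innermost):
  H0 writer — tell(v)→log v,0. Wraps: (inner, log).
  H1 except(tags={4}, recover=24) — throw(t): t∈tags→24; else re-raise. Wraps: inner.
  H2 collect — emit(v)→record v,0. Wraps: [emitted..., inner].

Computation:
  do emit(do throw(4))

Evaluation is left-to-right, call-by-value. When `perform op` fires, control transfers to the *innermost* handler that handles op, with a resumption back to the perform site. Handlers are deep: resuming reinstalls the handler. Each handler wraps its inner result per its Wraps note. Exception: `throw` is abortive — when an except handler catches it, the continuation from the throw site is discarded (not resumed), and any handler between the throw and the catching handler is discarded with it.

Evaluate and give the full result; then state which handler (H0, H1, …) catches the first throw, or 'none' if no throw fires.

Evaluation trace:
throw(4) @ H1 caught ⇒ 24
H2 returns [24]
= [24]

Answer: [24] ; first throw caught by: H1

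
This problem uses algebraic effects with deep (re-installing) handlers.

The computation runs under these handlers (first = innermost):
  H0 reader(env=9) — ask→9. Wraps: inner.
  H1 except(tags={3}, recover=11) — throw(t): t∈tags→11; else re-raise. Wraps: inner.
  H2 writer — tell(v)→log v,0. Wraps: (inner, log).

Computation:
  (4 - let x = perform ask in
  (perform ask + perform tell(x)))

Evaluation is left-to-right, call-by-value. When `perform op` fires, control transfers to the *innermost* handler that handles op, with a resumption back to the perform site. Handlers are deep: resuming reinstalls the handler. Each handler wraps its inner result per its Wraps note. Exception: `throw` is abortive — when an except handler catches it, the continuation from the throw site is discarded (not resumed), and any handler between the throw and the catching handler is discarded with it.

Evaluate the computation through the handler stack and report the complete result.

Answer: (-5, (9))

Working:
ask @ H0 ⇒ 9
ask @ H0 ⇒ 9
tell(9) @ H2 ⇒ log+=9
H0 returns -5
H1 returns -5
H2 returns (-5, (9))
= (-5, (9))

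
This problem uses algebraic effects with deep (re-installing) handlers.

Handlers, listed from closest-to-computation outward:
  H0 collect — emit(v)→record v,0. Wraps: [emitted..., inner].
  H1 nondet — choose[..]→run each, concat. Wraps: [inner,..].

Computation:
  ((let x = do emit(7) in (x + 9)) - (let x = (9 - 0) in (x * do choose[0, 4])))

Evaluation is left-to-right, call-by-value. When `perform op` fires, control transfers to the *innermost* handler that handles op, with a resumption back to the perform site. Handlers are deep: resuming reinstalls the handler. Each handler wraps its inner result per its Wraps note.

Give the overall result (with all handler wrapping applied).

Answer: [[7, 9], [7, -27]]

Step-by-step:
emit(7) @ H0 ⇒ out+=7
choose[0, 4] @ H1
  branch[0] choose=0:
    H0 returns [7, 9]
    H1 returns [[7, 9]]
  branch[1] choose=4:
    H0 returns [7, -27]
    H1 returns [[7, -27]]
= [[7, 9], [7, -27]]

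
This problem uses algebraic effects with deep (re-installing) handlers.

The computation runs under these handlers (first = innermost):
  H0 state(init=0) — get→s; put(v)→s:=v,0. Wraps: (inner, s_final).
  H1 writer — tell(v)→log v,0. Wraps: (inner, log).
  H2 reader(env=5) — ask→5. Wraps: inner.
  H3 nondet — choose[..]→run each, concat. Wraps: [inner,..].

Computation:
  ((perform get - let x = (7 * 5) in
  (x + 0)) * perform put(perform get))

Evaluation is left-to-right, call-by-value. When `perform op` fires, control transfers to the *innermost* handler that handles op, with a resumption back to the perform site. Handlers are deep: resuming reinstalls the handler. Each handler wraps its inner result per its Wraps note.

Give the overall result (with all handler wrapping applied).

Working:
get @ H0 ⇒ 0
get @ H0 ⇒ 0
put(0) @ H0 ⇒ s:=0
H0 returns (0, 0)
H1 returns ((0, 0), ())
H2 returns ((0, 0), ())
H3 returns [((0, 0), ())]
= [((0, 0), ())]

Answer: [((0, 0), ())]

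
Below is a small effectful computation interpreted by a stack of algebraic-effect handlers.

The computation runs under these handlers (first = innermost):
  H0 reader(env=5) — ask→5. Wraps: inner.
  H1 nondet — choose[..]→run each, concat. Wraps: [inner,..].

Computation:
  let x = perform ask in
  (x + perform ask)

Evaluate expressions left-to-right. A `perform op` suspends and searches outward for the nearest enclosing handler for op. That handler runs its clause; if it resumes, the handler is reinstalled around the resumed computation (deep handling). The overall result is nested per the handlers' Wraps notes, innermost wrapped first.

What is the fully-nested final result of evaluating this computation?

Working:
ask @ H0 ⇒ 5
ask @ H0 ⇒ 5
H0 returns 10
H1 returns [10]
= [10]

Answer: [10]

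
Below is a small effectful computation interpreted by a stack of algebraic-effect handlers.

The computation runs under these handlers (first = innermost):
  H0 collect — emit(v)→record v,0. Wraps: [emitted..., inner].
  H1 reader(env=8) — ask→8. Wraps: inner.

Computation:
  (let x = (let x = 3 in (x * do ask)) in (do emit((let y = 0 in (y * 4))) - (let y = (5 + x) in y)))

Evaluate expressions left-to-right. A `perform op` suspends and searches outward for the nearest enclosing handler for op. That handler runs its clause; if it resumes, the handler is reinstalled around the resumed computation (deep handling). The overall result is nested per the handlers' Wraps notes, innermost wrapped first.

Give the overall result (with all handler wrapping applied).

Step-by-step:
ask @ H1 ⇒ 8
emit(0) @ H0 ⇒ out+=0
H0 returns [0, -29]
H1 returns [0, -29]
= [0, -29]

Answer: [0, -29]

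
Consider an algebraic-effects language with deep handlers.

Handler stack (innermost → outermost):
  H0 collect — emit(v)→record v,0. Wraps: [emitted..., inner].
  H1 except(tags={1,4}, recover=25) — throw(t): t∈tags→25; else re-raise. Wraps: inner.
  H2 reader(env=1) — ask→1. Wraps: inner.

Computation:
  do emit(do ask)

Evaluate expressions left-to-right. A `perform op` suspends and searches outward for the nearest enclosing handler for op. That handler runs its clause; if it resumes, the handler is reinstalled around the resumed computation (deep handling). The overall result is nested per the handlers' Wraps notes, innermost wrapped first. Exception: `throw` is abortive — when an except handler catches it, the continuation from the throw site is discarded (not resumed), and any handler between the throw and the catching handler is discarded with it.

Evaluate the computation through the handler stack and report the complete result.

Answer: [1, 0]

Step-by-step:
ask @ H2 ⇒ 1
emit(1) @ H0 ⇒ out+=1
H0 returns [1, 0]
H1 returns [1, 0]
H2 returns [1, 0]
= [1, 0]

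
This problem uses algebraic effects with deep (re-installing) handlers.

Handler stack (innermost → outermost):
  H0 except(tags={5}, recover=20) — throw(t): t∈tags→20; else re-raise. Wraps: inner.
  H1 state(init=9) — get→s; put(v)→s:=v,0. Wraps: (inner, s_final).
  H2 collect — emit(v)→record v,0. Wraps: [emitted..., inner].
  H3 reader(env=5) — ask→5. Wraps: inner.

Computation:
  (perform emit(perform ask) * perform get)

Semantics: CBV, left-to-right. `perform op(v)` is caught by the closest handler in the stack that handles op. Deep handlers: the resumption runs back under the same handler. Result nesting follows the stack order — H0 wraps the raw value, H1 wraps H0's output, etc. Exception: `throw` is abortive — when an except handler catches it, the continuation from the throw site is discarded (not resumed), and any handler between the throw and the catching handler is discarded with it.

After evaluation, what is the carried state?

Answer: 9

Step-by-step:
ask @ H3 ⇒ 5
emit(5) @ H2 ⇒ out+=5
get @ H1 ⇒ 9
H0 returns 0
H1 returns (0, 9)
H2 returns [5, (0, 9)]
H3 returns [5, (0, 9)]
= [5, (0, 9)]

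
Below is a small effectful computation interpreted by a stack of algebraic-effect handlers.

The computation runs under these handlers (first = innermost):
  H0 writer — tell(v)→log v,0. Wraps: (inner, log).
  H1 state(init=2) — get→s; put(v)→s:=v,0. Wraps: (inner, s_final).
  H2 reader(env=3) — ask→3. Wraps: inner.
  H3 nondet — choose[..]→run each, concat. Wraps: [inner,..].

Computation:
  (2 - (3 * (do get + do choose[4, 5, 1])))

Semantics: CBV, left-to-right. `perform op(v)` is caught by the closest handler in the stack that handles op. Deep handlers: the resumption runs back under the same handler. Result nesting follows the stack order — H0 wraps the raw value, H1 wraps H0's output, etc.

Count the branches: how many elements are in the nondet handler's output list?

Answer: 3

Step-by-step:
get @ H1 ⇒ 2
choose[4, 5, 1] @ H3
  branch[0] choose=4:
    H0 returns (-16, ())
    H1 returns ((-16, ()), 2)
    H2 returns ((-16, ()), 2)
    H3 returns [((-16, ()), 2)]
  branch[1] choose=5:
    H0 returns (-19, ())
    H1 returns ((-19, ()), 2)
    H2 returns ((-19, ()), 2)
    H3 returns [((-19, ()), 2)]
  branch[2] choose=1:
    H0 returns (-7, ())
    H1 returns ((-7, ()), 2)
    H2 returns ((-7, ()), 2)
    H3 returns [((-7, ()), 2)]
= [((-16, ()), 2), ((-19, ()), 2), ((-7, ()), 2)]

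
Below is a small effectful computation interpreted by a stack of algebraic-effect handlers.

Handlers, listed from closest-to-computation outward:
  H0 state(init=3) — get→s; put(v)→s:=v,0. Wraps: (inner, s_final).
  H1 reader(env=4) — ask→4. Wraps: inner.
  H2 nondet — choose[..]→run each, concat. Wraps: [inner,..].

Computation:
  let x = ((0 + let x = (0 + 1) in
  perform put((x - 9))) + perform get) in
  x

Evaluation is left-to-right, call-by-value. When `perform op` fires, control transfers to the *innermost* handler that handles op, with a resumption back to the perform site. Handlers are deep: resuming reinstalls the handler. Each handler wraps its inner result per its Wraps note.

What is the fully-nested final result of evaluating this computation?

Working:
put(-8) @ H0 ⇒ s:=-8
get @ H0 ⇒ -8
H0 returns (-8, -8)
H1 returns (-8, -8)
H2 returns [(-8, -8)]
= [(-8, -8)]

Answer: [(-8, -8)]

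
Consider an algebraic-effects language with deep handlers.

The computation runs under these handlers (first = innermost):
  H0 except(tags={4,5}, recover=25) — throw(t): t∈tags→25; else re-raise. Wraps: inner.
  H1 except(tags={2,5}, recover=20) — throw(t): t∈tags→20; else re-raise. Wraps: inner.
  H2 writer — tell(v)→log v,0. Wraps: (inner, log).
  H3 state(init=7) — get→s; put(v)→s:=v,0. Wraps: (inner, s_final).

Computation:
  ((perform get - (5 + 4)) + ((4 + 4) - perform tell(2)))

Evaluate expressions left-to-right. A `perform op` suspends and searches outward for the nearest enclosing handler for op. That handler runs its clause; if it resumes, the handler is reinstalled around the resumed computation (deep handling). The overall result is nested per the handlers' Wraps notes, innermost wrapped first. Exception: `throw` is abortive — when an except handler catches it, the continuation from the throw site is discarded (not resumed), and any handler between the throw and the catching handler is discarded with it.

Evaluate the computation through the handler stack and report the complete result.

Evaluation trace:
get @ H3 ⇒ 7
tell(2) @ H2 ⇒ log+=2
H0 returns 6
H1 returns 6
H2 returns (6, (2))
H3 returns ((6, (2)), 7)
= ((6, (2)), 7)

Answer: ((6, (2)), 7)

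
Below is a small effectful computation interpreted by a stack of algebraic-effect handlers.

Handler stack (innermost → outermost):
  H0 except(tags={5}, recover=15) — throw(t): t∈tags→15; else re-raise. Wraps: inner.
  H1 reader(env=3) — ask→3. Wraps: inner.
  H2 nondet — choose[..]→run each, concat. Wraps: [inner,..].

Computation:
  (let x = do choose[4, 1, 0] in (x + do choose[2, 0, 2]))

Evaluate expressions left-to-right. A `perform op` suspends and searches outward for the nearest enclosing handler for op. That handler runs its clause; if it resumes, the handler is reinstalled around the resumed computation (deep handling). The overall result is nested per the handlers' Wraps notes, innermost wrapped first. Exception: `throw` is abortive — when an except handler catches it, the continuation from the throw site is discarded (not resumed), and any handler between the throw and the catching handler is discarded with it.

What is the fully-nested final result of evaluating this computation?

Step-by-step:
choose[4, 1, 0] @ H2
  branch[0] choose=4:
    choose[2, 0, 2] @ H2
      branch[0] choose=2:
        H0 returns 6
        H1 returns 6
        H2 returns [6]
      branch[1] choose=0:
        H0 returns 4
        H1 returns 4
        H2 returns [4]
      branch[2] choose=2:
        H0 returns 6
        H1 returns 6
        H2 returns [6]
  branch[1] choose=1:
    choose[2, 0, 2] @ H2
      branch[0] choose=2:
        H0 returns 3
        H1 returns 3
        H2 returns [3]
      branch[1] choose=0:
        H0 returns 1
        H1 returns 1
        H2 returns [1]
      branch[2] choose=2:
        H0 returns 3
        H1 returns 3
        H2 returns [3]
  branch[2] choose=0:
    choose[2, 0, 2] @ H2
      branch[0] choose=2:
        H0 returns 2
        H1 returns 2
        H2 returns [2]
      branch[1] choose=0:
        H0 returns 0
        H1 returns 0
        H2 returns [0]
      branch[2] choose=2:
        H0 returns 2
        H1 returns 2
        H2 returns [2]
= [6, 4, 6, 3, 1, 3, 2, 0, 2]

Answer: [6, 4, 6, 3, 1, 3, 2, 0, 2]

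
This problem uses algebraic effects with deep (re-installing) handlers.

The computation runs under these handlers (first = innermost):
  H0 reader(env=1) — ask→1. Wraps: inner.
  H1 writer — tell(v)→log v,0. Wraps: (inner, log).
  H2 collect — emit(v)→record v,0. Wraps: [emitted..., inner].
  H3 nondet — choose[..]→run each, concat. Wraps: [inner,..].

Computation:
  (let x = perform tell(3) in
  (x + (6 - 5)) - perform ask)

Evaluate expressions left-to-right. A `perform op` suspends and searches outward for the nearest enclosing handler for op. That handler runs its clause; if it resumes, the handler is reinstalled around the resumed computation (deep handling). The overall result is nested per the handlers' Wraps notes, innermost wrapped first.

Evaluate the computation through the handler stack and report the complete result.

Answer: [[(0, (3))]]

Working:
tell(3) @ H1 ⇒ log+=3
ask @ H0 ⇒ 1
H0 returns 0
H1 returns (0, (3))
H2 returns [(0, (3))]
H3 returns [[(0, (3))]]
= [[(0, (3))]]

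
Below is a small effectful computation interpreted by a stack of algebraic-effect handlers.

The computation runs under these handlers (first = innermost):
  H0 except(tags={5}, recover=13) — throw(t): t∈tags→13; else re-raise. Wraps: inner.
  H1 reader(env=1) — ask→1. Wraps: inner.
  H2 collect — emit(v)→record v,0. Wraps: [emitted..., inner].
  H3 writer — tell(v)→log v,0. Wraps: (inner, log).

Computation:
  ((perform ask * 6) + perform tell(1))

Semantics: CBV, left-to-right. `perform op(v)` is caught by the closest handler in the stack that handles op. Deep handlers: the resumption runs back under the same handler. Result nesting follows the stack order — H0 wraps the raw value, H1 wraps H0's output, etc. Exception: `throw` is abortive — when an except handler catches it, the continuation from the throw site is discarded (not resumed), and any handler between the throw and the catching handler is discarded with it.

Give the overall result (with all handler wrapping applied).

Evaluation trace:
ask @ H1 ⇒ 1
tell(1) @ H3 ⇒ log+=1
H0 returns 6
H1 returns 6
H2 returns [6]
H3 returns ([6], (1))
= ([6], (1))

Answer: ([6], (1))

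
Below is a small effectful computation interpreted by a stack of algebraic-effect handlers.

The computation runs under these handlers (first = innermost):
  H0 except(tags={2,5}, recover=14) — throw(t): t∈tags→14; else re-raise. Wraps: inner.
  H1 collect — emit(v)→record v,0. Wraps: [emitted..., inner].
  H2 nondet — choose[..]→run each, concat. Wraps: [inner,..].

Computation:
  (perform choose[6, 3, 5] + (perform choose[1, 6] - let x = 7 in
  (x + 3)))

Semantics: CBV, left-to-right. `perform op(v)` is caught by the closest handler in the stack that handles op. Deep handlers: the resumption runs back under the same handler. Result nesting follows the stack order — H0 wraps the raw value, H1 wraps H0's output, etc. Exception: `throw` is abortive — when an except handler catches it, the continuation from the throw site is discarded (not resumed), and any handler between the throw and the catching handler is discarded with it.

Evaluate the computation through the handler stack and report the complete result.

Answer: [[-3], [2], [-6], [-1], [-4], [1]]

Step-by-step:
choose[6, 3, 5] @ H2
  branch[0] choose=6:
    choose[1, 6] @ H2
      branch[0] choose=1:
        H0 returns -3
        H1 returns [-3]
        H2 returns [[-3]]
      branch[1] choose=6:
        H0 returns 2
        H1 returns [2]
        H2 returns [[2]]
  branch[1] choose=3:
    choose[1, 6] @ H2
      branch[0] choose=1:
        H0 returns -6
        H1 returns [-6]
        H2 returns [[-6]]
      branch[1] choose=6:
        H0 returns -1
        H1 returns [-1]
        H2 returns [[-1]]
  branch[2] choose=5:
    choose[1, 6] @ H2
      branch[0] choose=1:
        H0 returns -4
        H1 returns [-4]
        H2 returns [[-4]]
      branch[1] choose=6:
        H0 returns 1
        H1 returns [1]
        H2 returns [[1]]
= [[-3], [2], [-6], [-1], [-4], [1]]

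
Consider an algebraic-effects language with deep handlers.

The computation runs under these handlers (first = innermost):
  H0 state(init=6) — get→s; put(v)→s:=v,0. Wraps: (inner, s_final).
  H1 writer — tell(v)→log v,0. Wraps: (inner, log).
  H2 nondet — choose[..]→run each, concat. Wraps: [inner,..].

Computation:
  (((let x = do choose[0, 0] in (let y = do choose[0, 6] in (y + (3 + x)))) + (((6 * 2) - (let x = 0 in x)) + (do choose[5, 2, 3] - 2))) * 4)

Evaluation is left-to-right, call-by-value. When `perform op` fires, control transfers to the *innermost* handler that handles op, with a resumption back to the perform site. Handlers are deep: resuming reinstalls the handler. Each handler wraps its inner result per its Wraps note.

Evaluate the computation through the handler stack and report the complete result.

Answer: [((72, 6), ()), ((60, 6), ()), ((64, 6), ()), ((96, 6), ()), ((84, 6), ()), ((88, 6), ()), ((72, 6), ()), ((60, 6), ()), ((64, 6), ()), ((96, 6), ()), ((84, 6), ()), ((88, 6), ())]

Step-by-step:
choose[0, 0] @ H2
  branch[0] choose=0:
    choose[0, 6] @ H2
      branch[0] choose=0:
        choose[5, 2, 3] @ H2
          branch[0] choose=5:
            H0 returns (72, 6)
            H1 returns ((72, 6), ())
            H2 returns [((72, 6), ())]
          branch[1] choose=2:
            H0 returns (60, 6)
            H1 returns ((60, 6), ())
            H2 returns [((60, 6), ())]
          branch[2] choose=3:
            H0 returns (64, 6)
            H1 returns ((64, 6), ())
            H2 returns [((64, 6), ())]
      branch[1] choose=6:
        choose[5, 2, 3] @ H2
          branch[0] choose=5:
            H0 returns (96, 6)
            H1 returns ((96, 6), ())
            H2 returns [((96, 6), ())]
          branch[1] choose=2:
            H0 returns (84, 6)
            H1 returns ((84, 6), ())
            H2 returns [((84, 6), ())]
          branch[2] choose=3:
            H0 returns (88, 6)
            H1 returns ((88, 6), ())
            H2 returns [((88, 6), ())]
  branch[1] choose=0:
    choose[0, 6] @ H2
      branch[0] choose=0:
        choose[5, 2, 3] @ H2
          branch[0] choose=5:
            H0 returns (72, 6)
            H1 returns ((72, 6), ())
            H2 returns [((72, 6), ())]
          branch[1] choose=2:
            H0 returns (60, 6)
            H1 returns ((60, 6), ())
            H2 returns [((60, 6), ())]
          branch[2] choose=3:
            H0 returns (64, 6)
            H1 returns ((64, 6), ())
            H2 returns [((64, 6), ())]
      branch[1] choose=6:
        choose[5, 2, 3] @ H2
          branch[0] choose=5:
            H0 returns (96, 6)
            H1 returns ((96, 6), ())
            H2 returns [((96, 6), ())]
          branch[1] choose=2:
            H0 returns (84, 6)
            H1 returns ((84, 6), ())
            H2 returns [((84, 6), ())]
          branch[2] choose=3:
            H0 returns (88, 6)
            H1 returns ((88, 6), ())
            H2 returns [((88, 6), ())]
= [((72, 6), ()), ((60, 6), ()), ((64, 6), ()), ((96, 6), ()), ((84, 6), ()), ((88, 6), ()), ((72, 6), ()), ((60, 6), ()), ((64, 6), ()), ((96, 6), ()), ((84, 6), ()), ((88, 6), ())]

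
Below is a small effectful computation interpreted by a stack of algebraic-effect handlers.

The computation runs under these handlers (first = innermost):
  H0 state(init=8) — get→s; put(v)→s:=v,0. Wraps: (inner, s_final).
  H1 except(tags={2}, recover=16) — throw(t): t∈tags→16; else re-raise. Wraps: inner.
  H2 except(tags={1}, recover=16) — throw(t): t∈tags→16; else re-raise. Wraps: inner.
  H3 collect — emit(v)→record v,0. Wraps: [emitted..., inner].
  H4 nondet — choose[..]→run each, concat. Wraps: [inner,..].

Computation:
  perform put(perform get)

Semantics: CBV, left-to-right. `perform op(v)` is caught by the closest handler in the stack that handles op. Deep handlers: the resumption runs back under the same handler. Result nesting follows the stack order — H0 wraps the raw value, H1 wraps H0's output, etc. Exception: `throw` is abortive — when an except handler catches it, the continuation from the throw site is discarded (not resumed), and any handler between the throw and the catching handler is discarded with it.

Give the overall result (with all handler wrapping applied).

Working:
get @ H0 ⇒ 8
put(8) @ H0 ⇒ s:=8
H0 returns (0, 8)
H1 returns (0, 8)
H2 returns (0, 8)
H3 returns [(0, 8)]
H4 returns [[(0, 8)]]
= [[(0, 8)]]

Answer: [[(0, 8)]]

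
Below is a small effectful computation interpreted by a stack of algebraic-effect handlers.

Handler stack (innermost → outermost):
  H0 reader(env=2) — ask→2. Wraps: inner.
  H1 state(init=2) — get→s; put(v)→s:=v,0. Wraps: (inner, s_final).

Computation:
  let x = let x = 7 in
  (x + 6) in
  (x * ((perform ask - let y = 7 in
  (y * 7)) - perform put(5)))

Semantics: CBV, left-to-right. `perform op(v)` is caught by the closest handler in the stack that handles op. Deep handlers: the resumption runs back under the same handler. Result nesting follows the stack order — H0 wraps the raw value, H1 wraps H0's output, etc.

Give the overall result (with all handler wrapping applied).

Answer: (-611, 5)

Working:
ask @ H0 ⇒ 2
put(5) @ H1 ⇒ s:=5
H0 returns -611
H1 returns (-611, 5)
= (-611, 5)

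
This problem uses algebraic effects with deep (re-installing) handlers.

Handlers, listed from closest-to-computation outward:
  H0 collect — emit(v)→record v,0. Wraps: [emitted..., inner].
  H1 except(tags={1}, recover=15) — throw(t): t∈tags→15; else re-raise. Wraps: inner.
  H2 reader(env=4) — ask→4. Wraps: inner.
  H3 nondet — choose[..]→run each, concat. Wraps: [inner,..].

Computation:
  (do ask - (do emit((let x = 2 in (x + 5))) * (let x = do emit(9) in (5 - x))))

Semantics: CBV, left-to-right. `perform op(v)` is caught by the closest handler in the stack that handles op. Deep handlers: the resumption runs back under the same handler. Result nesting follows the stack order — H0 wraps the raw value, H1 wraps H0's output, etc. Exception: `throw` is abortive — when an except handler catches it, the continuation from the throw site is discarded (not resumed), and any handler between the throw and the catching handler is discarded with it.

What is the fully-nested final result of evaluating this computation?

Working:
ask @ H2 ⇒ 4
emit(7) @ H0 ⇒ out+=7
emit(9) @ H0 ⇒ out+=9
H0 returns [7, 9, 4]
H1 returns [7, 9, 4]
H2 returns [7, 9, 4]
H3 returns [[7, 9, 4]]
= [[7, 9, 4]]

Answer: [[7, 9, 4]]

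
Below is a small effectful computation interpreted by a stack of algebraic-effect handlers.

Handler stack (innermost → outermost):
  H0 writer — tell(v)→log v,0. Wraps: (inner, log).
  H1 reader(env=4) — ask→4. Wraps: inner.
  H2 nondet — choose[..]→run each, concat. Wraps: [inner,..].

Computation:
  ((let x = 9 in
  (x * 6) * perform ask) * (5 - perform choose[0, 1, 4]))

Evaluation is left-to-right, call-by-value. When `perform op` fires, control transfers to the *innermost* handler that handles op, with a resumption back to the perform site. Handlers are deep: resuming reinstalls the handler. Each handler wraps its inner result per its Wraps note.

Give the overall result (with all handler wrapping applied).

Evaluation trace:
ask @ H1 ⇒ 4
choose[0, 1, 4] @ H2
  branch[0] choose=0:
    H0 returns (1080, ())
    H1 returns (1080, ())
    H2 returns [(1080, ())]
  branch[1] choose=1:
    H0 returns (864, ())
    H1 returns (864, ())
    H2 returns [(864, ())]
  branch[2] choose=4:
    H0 returns (216, ())
    H1 returns (216, ())
    H2 returns [(216, ())]
= [(1080, ()), (864, ()), (216, ())]

Answer: [(1080, ()), (864, ()), (216, ())]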